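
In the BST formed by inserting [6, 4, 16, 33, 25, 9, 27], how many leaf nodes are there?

Tree built from: [6, 4, 16, 33, 25, 9, 27]
Tree (level-order array): [6, 4, 16, None, None, 9, 33, None, None, 25, None, None, 27]
Rule: A leaf has 0 children.
Per-node child counts:
  node 6: 2 child(ren)
  node 4: 0 child(ren)
  node 16: 2 child(ren)
  node 9: 0 child(ren)
  node 33: 1 child(ren)
  node 25: 1 child(ren)
  node 27: 0 child(ren)
Matching nodes: [4, 9, 27]
Count of leaf nodes: 3


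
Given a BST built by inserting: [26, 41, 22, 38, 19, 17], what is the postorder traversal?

Tree insertion order: [26, 41, 22, 38, 19, 17]
Tree (level-order array): [26, 22, 41, 19, None, 38, None, 17]
Postorder traversal: [17, 19, 22, 38, 41, 26]


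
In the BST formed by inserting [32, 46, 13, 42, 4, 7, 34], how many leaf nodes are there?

Tree built from: [32, 46, 13, 42, 4, 7, 34]
Tree (level-order array): [32, 13, 46, 4, None, 42, None, None, 7, 34]
Rule: A leaf has 0 children.
Per-node child counts:
  node 32: 2 child(ren)
  node 13: 1 child(ren)
  node 4: 1 child(ren)
  node 7: 0 child(ren)
  node 46: 1 child(ren)
  node 42: 1 child(ren)
  node 34: 0 child(ren)
Matching nodes: [7, 34]
Count of leaf nodes: 2


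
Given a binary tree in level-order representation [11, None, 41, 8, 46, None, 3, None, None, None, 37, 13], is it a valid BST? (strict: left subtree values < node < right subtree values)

Level-order array: [11, None, 41, 8, 46, None, 3, None, None, None, 37, 13]
Validate using subtree bounds (lo, hi): at each node, require lo < value < hi,
then recurse left with hi=value and right with lo=value.
Preorder trace (stopping at first violation):
  at node 11 with bounds (-inf, +inf): OK
  at node 41 with bounds (11, +inf): OK
  at node 8 with bounds (11, 41): VIOLATION
Node 8 violates its bound: not (11 < 8 < 41).
Result: Not a valid BST


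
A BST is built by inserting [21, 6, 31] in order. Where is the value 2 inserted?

Starting tree (level order): [21, 6, 31]
Insertion path: 21 -> 6
Result: insert 2 as left child of 6
Final tree (level order): [21, 6, 31, 2]


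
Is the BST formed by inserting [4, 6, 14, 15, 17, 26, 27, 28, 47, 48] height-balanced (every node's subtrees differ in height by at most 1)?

Tree (level-order array): [4, None, 6, None, 14, None, 15, None, 17, None, 26, None, 27, None, 28, None, 47, None, 48]
Definition: a tree is height-balanced if, at every node, |h(left) - h(right)| <= 1 (empty subtree has height -1).
Bottom-up per-node check:
  node 48: h_left=-1, h_right=-1, diff=0 [OK], height=0
  node 47: h_left=-1, h_right=0, diff=1 [OK], height=1
  node 28: h_left=-1, h_right=1, diff=2 [FAIL (|-1-1|=2 > 1)], height=2
  node 27: h_left=-1, h_right=2, diff=3 [FAIL (|-1-2|=3 > 1)], height=3
  node 26: h_left=-1, h_right=3, diff=4 [FAIL (|-1-3|=4 > 1)], height=4
  node 17: h_left=-1, h_right=4, diff=5 [FAIL (|-1-4|=5 > 1)], height=5
  node 15: h_left=-1, h_right=5, diff=6 [FAIL (|-1-5|=6 > 1)], height=6
  node 14: h_left=-1, h_right=6, diff=7 [FAIL (|-1-6|=7 > 1)], height=7
  node 6: h_left=-1, h_right=7, diff=8 [FAIL (|-1-7|=8 > 1)], height=8
  node 4: h_left=-1, h_right=8, diff=9 [FAIL (|-1-8|=9 > 1)], height=9
Node 28 violates the condition: |-1 - 1| = 2 > 1.
Result: Not balanced


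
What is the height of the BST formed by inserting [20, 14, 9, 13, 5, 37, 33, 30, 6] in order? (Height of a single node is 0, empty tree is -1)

Insertion order: [20, 14, 9, 13, 5, 37, 33, 30, 6]
Tree (level-order array): [20, 14, 37, 9, None, 33, None, 5, 13, 30, None, None, 6]
Compute height bottom-up (empty subtree = -1):
  height(6) = 1 + max(-1, -1) = 0
  height(5) = 1 + max(-1, 0) = 1
  height(13) = 1 + max(-1, -1) = 0
  height(9) = 1 + max(1, 0) = 2
  height(14) = 1 + max(2, -1) = 3
  height(30) = 1 + max(-1, -1) = 0
  height(33) = 1 + max(0, -1) = 1
  height(37) = 1 + max(1, -1) = 2
  height(20) = 1 + max(3, 2) = 4
Height = 4


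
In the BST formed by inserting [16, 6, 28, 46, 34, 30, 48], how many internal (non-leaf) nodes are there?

Tree built from: [16, 6, 28, 46, 34, 30, 48]
Tree (level-order array): [16, 6, 28, None, None, None, 46, 34, 48, 30]
Rule: An internal node has at least one child.
Per-node child counts:
  node 16: 2 child(ren)
  node 6: 0 child(ren)
  node 28: 1 child(ren)
  node 46: 2 child(ren)
  node 34: 1 child(ren)
  node 30: 0 child(ren)
  node 48: 0 child(ren)
Matching nodes: [16, 28, 46, 34]
Count of internal (non-leaf) nodes: 4


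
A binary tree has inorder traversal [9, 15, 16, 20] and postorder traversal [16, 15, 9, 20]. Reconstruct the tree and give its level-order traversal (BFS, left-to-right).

Inorder:   [9, 15, 16, 20]
Postorder: [16, 15, 9, 20]
Algorithm: postorder visits root last, so walk postorder right-to-left;
each value is the root of the current inorder slice — split it at that
value, recurse on the right subtree first, then the left.
Recursive splits:
  root=20; inorder splits into left=[9, 15, 16], right=[]
  root=9; inorder splits into left=[], right=[15, 16]
  root=15; inorder splits into left=[], right=[16]
  root=16; inorder splits into left=[], right=[]
Reconstructed level-order: [20, 9, 15, 16]


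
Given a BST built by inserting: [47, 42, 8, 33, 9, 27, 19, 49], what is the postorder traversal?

Tree insertion order: [47, 42, 8, 33, 9, 27, 19, 49]
Tree (level-order array): [47, 42, 49, 8, None, None, None, None, 33, 9, None, None, 27, 19]
Postorder traversal: [19, 27, 9, 33, 8, 42, 49, 47]


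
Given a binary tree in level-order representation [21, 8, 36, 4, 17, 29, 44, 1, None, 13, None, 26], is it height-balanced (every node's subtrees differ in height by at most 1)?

Tree (level-order array): [21, 8, 36, 4, 17, 29, 44, 1, None, 13, None, 26]
Definition: a tree is height-balanced if, at every node, |h(left) - h(right)| <= 1 (empty subtree has height -1).
Bottom-up per-node check:
  node 1: h_left=-1, h_right=-1, diff=0 [OK], height=0
  node 4: h_left=0, h_right=-1, diff=1 [OK], height=1
  node 13: h_left=-1, h_right=-1, diff=0 [OK], height=0
  node 17: h_left=0, h_right=-1, diff=1 [OK], height=1
  node 8: h_left=1, h_right=1, diff=0 [OK], height=2
  node 26: h_left=-1, h_right=-1, diff=0 [OK], height=0
  node 29: h_left=0, h_right=-1, diff=1 [OK], height=1
  node 44: h_left=-1, h_right=-1, diff=0 [OK], height=0
  node 36: h_left=1, h_right=0, diff=1 [OK], height=2
  node 21: h_left=2, h_right=2, diff=0 [OK], height=3
All nodes satisfy the balance condition.
Result: Balanced


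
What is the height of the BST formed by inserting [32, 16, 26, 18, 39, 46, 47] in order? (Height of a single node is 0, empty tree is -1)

Insertion order: [32, 16, 26, 18, 39, 46, 47]
Tree (level-order array): [32, 16, 39, None, 26, None, 46, 18, None, None, 47]
Compute height bottom-up (empty subtree = -1):
  height(18) = 1 + max(-1, -1) = 0
  height(26) = 1 + max(0, -1) = 1
  height(16) = 1 + max(-1, 1) = 2
  height(47) = 1 + max(-1, -1) = 0
  height(46) = 1 + max(-1, 0) = 1
  height(39) = 1 + max(-1, 1) = 2
  height(32) = 1 + max(2, 2) = 3
Height = 3


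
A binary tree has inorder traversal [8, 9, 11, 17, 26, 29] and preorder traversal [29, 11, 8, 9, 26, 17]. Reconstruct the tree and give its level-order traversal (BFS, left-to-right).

Inorder:  [8, 9, 11, 17, 26, 29]
Preorder: [29, 11, 8, 9, 26, 17]
Algorithm: preorder visits root first, so consume preorder in order;
for each root, split the current inorder slice at that value into
left-subtree inorder and right-subtree inorder, then recurse.
Recursive splits:
  root=29; inorder splits into left=[8, 9, 11, 17, 26], right=[]
  root=11; inorder splits into left=[8, 9], right=[17, 26]
  root=8; inorder splits into left=[], right=[9]
  root=9; inorder splits into left=[], right=[]
  root=26; inorder splits into left=[17], right=[]
  root=17; inorder splits into left=[], right=[]
Reconstructed level-order: [29, 11, 8, 26, 9, 17]


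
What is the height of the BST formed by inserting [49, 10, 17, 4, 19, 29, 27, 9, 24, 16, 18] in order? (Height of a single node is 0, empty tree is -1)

Insertion order: [49, 10, 17, 4, 19, 29, 27, 9, 24, 16, 18]
Tree (level-order array): [49, 10, None, 4, 17, None, 9, 16, 19, None, None, None, None, 18, 29, None, None, 27, None, 24]
Compute height bottom-up (empty subtree = -1):
  height(9) = 1 + max(-1, -1) = 0
  height(4) = 1 + max(-1, 0) = 1
  height(16) = 1 + max(-1, -1) = 0
  height(18) = 1 + max(-1, -1) = 0
  height(24) = 1 + max(-1, -1) = 0
  height(27) = 1 + max(0, -1) = 1
  height(29) = 1 + max(1, -1) = 2
  height(19) = 1 + max(0, 2) = 3
  height(17) = 1 + max(0, 3) = 4
  height(10) = 1 + max(1, 4) = 5
  height(49) = 1 + max(5, -1) = 6
Height = 6


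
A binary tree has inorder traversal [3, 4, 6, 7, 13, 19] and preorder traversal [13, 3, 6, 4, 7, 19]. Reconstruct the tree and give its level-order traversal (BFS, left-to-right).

Inorder:  [3, 4, 6, 7, 13, 19]
Preorder: [13, 3, 6, 4, 7, 19]
Algorithm: preorder visits root first, so consume preorder in order;
for each root, split the current inorder slice at that value into
left-subtree inorder and right-subtree inorder, then recurse.
Recursive splits:
  root=13; inorder splits into left=[3, 4, 6, 7], right=[19]
  root=3; inorder splits into left=[], right=[4, 6, 7]
  root=6; inorder splits into left=[4], right=[7]
  root=4; inorder splits into left=[], right=[]
  root=7; inorder splits into left=[], right=[]
  root=19; inorder splits into left=[], right=[]
Reconstructed level-order: [13, 3, 19, 6, 4, 7]


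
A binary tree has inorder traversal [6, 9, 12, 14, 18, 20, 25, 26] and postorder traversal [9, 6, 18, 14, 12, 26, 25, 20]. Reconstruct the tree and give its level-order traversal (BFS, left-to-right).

Inorder:   [6, 9, 12, 14, 18, 20, 25, 26]
Postorder: [9, 6, 18, 14, 12, 26, 25, 20]
Algorithm: postorder visits root last, so walk postorder right-to-left;
each value is the root of the current inorder slice — split it at that
value, recurse on the right subtree first, then the left.
Recursive splits:
  root=20; inorder splits into left=[6, 9, 12, 14, 18], right=[25, 26]
  root=25; inorder splits into left=[], right=[26]
  root=26; inorder splits into left=[], right=[]
  root=12; inorder splits into left=[6, 9], right=[14, 18]
  root=14; inorder splits into left=[], right=[18]
  root=18; inorder splits into left=[], right=[]
  root=6; inorder splits into left=[], right=[9]
  root=9; inorder splits into left=[], right=[]
Reconstructed level-order: [20, 12, 25, 6, 14, 26, 9, 18]


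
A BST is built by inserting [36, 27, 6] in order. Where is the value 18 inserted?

Starting tree (level order): [36, 27, None, 6]
Insertion path: 36 -> 27 -> 6
Result: insert 18 as right child of 6
Final tree (level order): [36, 27, None, 6, None, None, 18]


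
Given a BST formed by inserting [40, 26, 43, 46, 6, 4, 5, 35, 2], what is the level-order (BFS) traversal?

Tree insertion order: [40, 26, 43, 46, 6, 4, 5, 35, 2]
Tree (level-order array): [40, 26, 43, 6, 35, None, 46, 4, None, None, None, None, None, 2, 5]
BFS from the root, enqueuing left then right child of each popped node:
  queue [40] -> pop 40, enqueue [26, 43], visited so far: [40]
  queue [26, 43] -> pop 26, enqueue [6, 35], visited so far: [40, 26]
  queue [43, 6, 35] -> pop 43, enqueue [46], visited so far: [40, 26, 43]
  queue [6, 35, 46] -> pop 6, enqueue [4], visited so far: [40, 26, 43, 6]
  queue [35, 46, 4] -> pop 35, enqueue [none], visited so far: [40, 26, 43, 6, 35]
  queue [46, 4] -> pop 46, enqueue [none], visited so far: [40, 26, 43, 6, 35, 46]
  queue [4] -> pop 4, enqueue [2, 5], visited so far: [40, 26, 43, 6, 35, 46, 4]
  queue [2, 5] -> pop 2, enqueue [none], visited so far: [40, 26, 43, 6, 35, 46, 4, 2]
  queue [5] -> pop 5, enqueue [none], visited so far: [40, 26, 43, 6, 35, 46, 4, 2, 5]
Result: [40, 26, 43, 6, 35, 46, 4, 2, 5]


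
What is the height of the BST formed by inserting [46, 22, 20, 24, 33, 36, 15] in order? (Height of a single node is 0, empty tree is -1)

Insertion order: [46, 22, 20, 24, 33, 36, 15]
Tree (level-order array): [46, 22, None, 20, 24, 15, None, None, 33, None, None, None, 36]
Compute height bottom-up (empty subtree = -1):
  height(15) = 1 + max(-1, -1) = 0
  height(20) = 1 + max(0, -1) = 1
  height(36) = 1 + max(-1, -1) = 0
  height(33) = 1 + max(-1, 0) = 1
  height(24) = 1 + max(-1, 1) = 2
  height(22) = 1 + max(1, 2) = 3
  height(46) = 1 + max(3, -1) = 4
Height = 4


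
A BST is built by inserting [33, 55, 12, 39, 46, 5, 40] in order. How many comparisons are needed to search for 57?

Search path for 57: 33 -> 55
Found: False
Comparisons: 2


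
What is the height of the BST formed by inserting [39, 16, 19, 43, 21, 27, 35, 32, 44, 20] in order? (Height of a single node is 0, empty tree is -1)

Insertion order: [39, 16, 19, 43, 21, 27, 35, 32, 44, 20]
Tree (level-order array): [39, 16, 43, None, 19, None, 44, None, 21, None, None, 20, 27, None, None, None, 35, 32]
Compute height bottom-up (empty subtree = -1):
  height(20) = 1 + max(-1, -1) = 0
  height(32) = 1 + max(-1, -1) = 0
  height(35) = 1 + max(0, -1) = 1
  height(27) = 1 + max(-1, 1) = 2
  height(21) = 1 + max(0, 2) = 3
  height(19) = 1 + max(-1, 3) = 4
  height(16) = 1 + max(-1, 4) = 5
  height(44) = 1 + max(-1, -1) = 0
  height(43) = 1 + max(-1, 0) = 1
  height(39) = 1 + max(5, 1) = 6
Height = 6


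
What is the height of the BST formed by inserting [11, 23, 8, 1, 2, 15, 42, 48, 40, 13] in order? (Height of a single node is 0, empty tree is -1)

Insertion order: [11, 23, 8, 1, 2, 15, 42, 48, 40, 13]
Tree (level-order array): [11, 8, 23, 1, None, 15, 42, None, 2, 13, None, 40, 48]
Compute height bottom-up (empty subtree = -1):
  height(2) = 1 + max(-1, -1) = 0
  height(1) = 1 + max(-1, 0) = 1
  height(8) = 1 + max(1, -1) = 2
  height(13) = 1 + max(-1, -1) = 0
  height(15) = 1 + max(0, -1) = 1
  height(40) = 1 + max(-1, -1) = 0
  height(48) = 1 + max(-1, -1) = 0
  height(42) = 1 + max(0, 0) = 1
  height(23) = 1 + max(1, 1) = 2
  height(11) = 1 + max(2, 2) = 3
Height = 3


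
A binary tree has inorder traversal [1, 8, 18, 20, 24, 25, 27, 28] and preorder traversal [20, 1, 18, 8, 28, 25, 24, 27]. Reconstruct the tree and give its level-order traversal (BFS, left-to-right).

Inorder:  [1, 8, 18, 20, 24, 25, 27, 28]
Preorder: [20, 1, 18, 8, 28, 25, 24, 27]
Algorithm: preorder visits root first, so consume preorder in order;
for each root, split the current inorder slice at that value into
left-subtree inorder and right-subtree inorder, then recurse.
Recursive splits:
  root=20; inorder splits into left=[1, 8, 18], right=[24, 25, 27, 28]
  root=1; inorder splits into left=[], right=[8, 18]
  root=18; inorder splits into left=[8], right=[]
  root=8; inorder splits into left=[], right=[]
  root=28; inorder splits into left=[24, 25, 27], right=[]
  root=25; inorder splits into left=[24], right=[27]
  root=24; inorder splits into left=[], right=[]
  root=27; inorder splits into left=[], right=[]
Reconstructed level-order: [20, 1, 28, 18, 25, 8, 24, 27]


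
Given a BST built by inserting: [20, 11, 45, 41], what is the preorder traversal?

Tree insertion order: [20, 11, 45, 41]
Tree (level-order array): [20, 11, 45, None, None, 41]
Preorder traversal: [20, 11, 45, 41]


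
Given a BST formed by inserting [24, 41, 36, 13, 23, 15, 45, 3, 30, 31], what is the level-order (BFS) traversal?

Tree insertion order: [24, 41, 36, 13, 23, 15, 45, 3, 30, 31]
Tree (level-order array): [24, 13, 41, 3, 23, 36, 45, None, None, 15, None, 30, None, None, None, None, None, None, 31]
BFS from the root, enqueuing left then right child of each popped node:
  queue [24] -> pop 24, enqueue [13, 41], visited so far: [24]
  queue [13, 41] -> pop 13, enqueue [3, 23], visited so far: [24, 13]
  queue [41, 3, 23] -> pop 41, enqueue [36, 45], visited so far: [24, 13, 41]
  queue [3, 23, 36, 45] -> pop 3, enqueue [none], visited so far: [24, 13, 41, 3]
  queue [23, 36, 45] -> pop 23, enqueue [15], visited so far: [24, 13, 41, 3, 23]
  queue [36, 45, 15] -> pop 36, enqueue [30], visited so far: [24, 13, 41, 3, 23, 36]
  queue [45, 15, 30] -> pop 45, enqueue [none], visited so far: [24, 13, 41, 3, 23, 36, 45]
  queue [15, 30] -> pop 15, enqueue [none], visited so far: [24, 13, 41, 3, 23, 36, 45, 15]
  queue [30] -> pop 30, enqueue [31], visited so far: [24, 13, 41, 3, 23, 36, 45, 15, 30]
  queue [31] -> pop 31, enqueue [none], visited so far: [24, 13, 41, 3, 23, 36, 45, 15, 30, 31]
Result: [24, 13, 41, 3, 23, 36, 45, 15, 30, 31]


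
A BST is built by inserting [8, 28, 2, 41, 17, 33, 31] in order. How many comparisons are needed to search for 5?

Search path for 5: 8 -> 2
Found: False
Comparisons: 2


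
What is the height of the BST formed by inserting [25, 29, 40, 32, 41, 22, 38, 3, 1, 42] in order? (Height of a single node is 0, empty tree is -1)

Insertion order: [25, 29, 40, 32, 41, 22, 38, 3, 1, 42]
Tree (level-order array): [25, 22, 29, 3, None, None, 40, 1, None, 32, 41, None, None, None, 38, None, 42]
Compute height bottom-up (empty subtree = -1):
  height(1) = 1 + max(-1, -1) = 0
  height(3) = 1 + max(0, -1) = 1
  height(22) = 1 + max(1, -1) = 2
  height(38) = 1 + max(-1, -1) = 0
  height(32) = 1 + max(-1, 0) = 1
  height(42) = 1 + max(-1, -1) = 0
  height(41) = 1 + max(-1, 0) = 1
  height(40) = 1 + max(1, 1) = 2
  height(29) = 1 + max(-1, 2) = 3
  height(25) = 1 + max(2, 3) = 4
Height = 4


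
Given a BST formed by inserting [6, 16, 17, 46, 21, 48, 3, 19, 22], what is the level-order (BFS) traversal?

Tree insertion order: [6, 16, 17, 46, 21, 48, 3, 19, 22]
Tree (level-order array): [6, 3, 16, None, None, None, 17, None, 46, 21, 48, 19, 22]
BFS from the root, enqueuing left then right child of each popped node:
  queue [6] -> pop 6, enqueue [3, 16], visited so far: [6]
  queue [3, 16] -> pop 3, enqueue [none], visited so far: [6, 3]
  queue [16] -> pop 16, enqueue [17], visited so far: [6, 3, 16]
  queue [17] -> pop 17, enqueue [46], visited so far: [6, 3, 16, 17]
  queue [46] -> pop 46, enqueue [21, 48], visited so far: [6, 3, 16, 17, 46]
  queue [21, 48] -> pop 21, enqueue [19, 22], visited so far: [6, 3, 16, 17, 46, 21]
  queue [48, 19, 22] -> pop 48, enqueue [none], visited so far: [6, 3, 16, 17, 46, 21, 48]
  queue [19, 22] -> pop 19, enqueue [none], visited so far: [6, 3, 16, 17, 46, 21, 48, 19]
  queue [22] -> pop 22, enqueue [none], visited so far: [6, 3, 16, 17, 46, 21, 48, 19, 22]
Result: [6, 3, 16, 17, 46, 21, 48, 19, 22]


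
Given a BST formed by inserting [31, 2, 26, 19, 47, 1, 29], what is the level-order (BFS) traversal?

Tree insertion order: [31, 2, 26, 19, 47, 1, 29]
Tree (level-order array): [31, 2, 47, 1, 26, None, None, None, None, 19, 29]
BFS from the root, enqueuing left then right child of each popped node:
  queue [31] -> pop 31, enqueue [2, 47], visited so far: [31]
  queue [2, 47] -> pop 2, enqueue [1, 26], visited so far: [31, 2]
  queue [47, 1, 26] -> pop 47, enqueue [none], visited so far: [31, 2, 47]
  queue [1, 26] -> pop 1, enqueue [none], visited so far: [31, 2, 47, 1]
  queue [26] -> pop 26, enqueue [19, 29], visited so far: [31, 2, 47, 1, 26]
  queue [19, 29] -> pop 19, enqueue [none], visited so far: [31, 2, 47, 1, 26, 19]
  queue [29] -> pop 29, enqueue [none], visited so far: [31, 2, 47, 1, 26, 19, 29]
Result: [31, 2, 47, 1, 26, 19, 29]


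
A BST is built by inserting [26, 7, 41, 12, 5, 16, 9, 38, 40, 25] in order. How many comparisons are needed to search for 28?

Search path for 28: 26 -> 41 -> 38
Found: False
Comparisons: 3


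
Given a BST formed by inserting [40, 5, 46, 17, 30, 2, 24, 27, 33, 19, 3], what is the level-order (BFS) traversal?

Tree insertion order: [40, 5, 46, 17, 30, 2, 24, 27, 33, 19, 3]
Tree (level-order array): [40, 5, 46, 2, 17, None, None, None, 3, None, 30, None, None, 24, 33, 19, 27]
BFS from the root, enqueuing left then right child of each popped node:
  queue [40] -> pop 40, enqueue [5, 46], visited so far: [40]
  queue [5, 46] -> pop 5, enqueue [2, 17], visited so far: [40, 5]
  queue [46, 2, 17] -> pop 46, enqueue [none], visited so far: [40, 5, 46]
  queue [2, 17] -> pop 2, enqueue [3], visited so far: [40, 5, 46, 2]
  queue [17, 3] -> pop 17, enqueue [30], visited so far: [40, 5, 46, 2, 17]
  queue [3, 30] -> pop 3, enqueue [none], visited so far: [40, 5, 46, 2, 17, 3]
  queue [30] -> pop 30, enqueue [24, 33], visited so far: [40, 5, 46, 2, 17, 3, 30]
  queue [24, 33] -> pop 24, enqueue [19, 27], visited so far: [40, 5, 46, 2, 17, 3, 30, 24]
  queue [33, 19, 27] -> pop 33, enqueue [none], visited so far: [40, 5, 46, 2, 17, 3, 30, 24, 33]
  queue [19, 27] -> pop 19, enqueue [none], visited so far: [40, 5, 46, 2, 17, 3, 30, 24, 33, 19]
  queue [27] -> pop 27, enqueue [none], visited so far: [40, 5, 46, 2, 17, 3, 30, 24, 33, 19, 27]
Result: [40, 5, 46, 2, 17, 3, 30, 24, 33, 19, 27]


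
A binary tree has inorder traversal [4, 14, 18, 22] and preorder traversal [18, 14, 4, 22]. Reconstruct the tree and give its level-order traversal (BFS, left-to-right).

Inorder:  [4, 14, 18, 22]
Preorder: [18, 14, 4, 22]
Algorithm: preorder visits root first, so consume preorder in order;
for each root, split the current inorder slice at that value into
left-subtree inorder and right-subtree inorder, then recurse.
Recursive splits:
  root=18; inorder splits into left=[4, 14], right=[22]
  root=14; inorder splits into left=[4], right=[]
  root=4; inorder splits into left=[], right=[]
  root=22; inorder splits into left=[], right=[]
Reconstructed level-order: [18, 14, 22, 4]


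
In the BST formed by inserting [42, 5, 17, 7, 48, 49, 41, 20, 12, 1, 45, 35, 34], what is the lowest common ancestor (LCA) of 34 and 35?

Tree insertion order: [42, 5, 17, 7, 48, 49, 41, 20, 12, 1, 45, 35, 34]
Tree (level-order array): [42, 5, 48, 1, 17, 45, 49, None, None, 7, 41, None, None, None, None, None, 12, 20, None, None, None, None, 35, 34]
In a BST, the LCA of p=34, q=35 is the first node v on the
root-to-leaf path with p <= v <= q (go left if both < v, right if both > v).
Walk from root:
  at 42: both 34 and 35 < 42, go left
  at 5: both 34 and 35 > 5, go right
  at 17: both 34 and 35 > 17, go right
  at 41: both 34 and 35 < 41, go left
  at 20: both 34 and 35 > 20, go right
  at 35: 34 <= 35 <= 35, this is the LCA
LCA = 35


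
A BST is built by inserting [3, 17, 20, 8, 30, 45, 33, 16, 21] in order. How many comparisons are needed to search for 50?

Search path for 50: 3 -> 17 -> 20 -> 30 -> 45
Found: False
Comparisons: 5


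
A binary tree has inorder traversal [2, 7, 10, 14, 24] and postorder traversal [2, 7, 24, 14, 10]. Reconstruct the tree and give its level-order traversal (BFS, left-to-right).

Inorder:   [2, 7, 10, 14, 24]
Postorder: [2, 7, 24, 14, 10]
Algorithm: postorder visits root last, so walk postorder right-to-left;
each value is the root of the current inorder slice — split it at that
value, recurse on the right subtree first, then the left.
Recursive splits:
  root=10; inorder splits into left=[2, 7], right=[14, 24]
  root=14; inorder splits into left=[], right=[24]
  root=24; inorder splits into left=[], right=[]
  root=7; inorder splits into left=[2], right=[]
  root=2; inorder splits into left=[], right=[]
Reconstructed level-order: [10, 7, 14, 2, 24]


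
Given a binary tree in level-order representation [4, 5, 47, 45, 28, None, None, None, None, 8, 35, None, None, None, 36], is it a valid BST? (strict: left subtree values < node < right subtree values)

Level-order array: [4, 5, 47, 45, 28, None, None, None, None, 8, 35, None, None, None, 36]
Validate using subtree bounds (lo, hi): at each node, require lo < value < hi,
then recurse left with hi=value and right with lo=value.
Preorder trace (stopping at first violation):
  at node 4 with bounds (-inf, +inf): OK
  at node 5 with bounds (-inf, 4): VIOLATION
Node 5 violates its bound: not (-inf < 5 < 4).
Result: Not a valid BST


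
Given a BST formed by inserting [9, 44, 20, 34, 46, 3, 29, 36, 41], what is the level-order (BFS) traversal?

Tree insertion order: [9, 44, 20, 34, 46, 3, 29, 36, 41]
Tree (level-order array): [9, 3, 44, None, None, 20, 46, None, 34, None, None, 29, 36, None, None, None, 41]
BFS from the root, enqueuing left then right child of each popped node:
  queue [9] -> pop 9, enqueue [3, 44], visited so far: [9]
  queue [3, 44] -> pop 3, enqueue [none], visited so far: [9, 3]
  queue [44] -> pop 44, enqueue [20, 46], visited so far: [9, 3, 44]
  queue [20, 46] -> pop 20, enqueue [34], visited so far: [9, 3, 44, 20]
  queue [46, 34] -> pop 46, enqueue [none], visited so far: [9, 3, 44, 20, 46]
  queue [34] -> pop 34, enqueue [29, 36], visited so far: [9, 3, 44, 20, 46, 34]
  queue [29, 36] -> pop 29, enqueue [none], visited so far: [9, 3, 44, 20, 46, 34, 29]
  queue [36] -> pop 36, enqueue [41], visited so far: [9, 3, 44, 20, 46, 34, 29, 36]
  queue [41] -> pop 41, enqueue [none], visited so far: [9, 3, 44, 20, 46, 34, 29, 36, 41]
Result: [9, 3, 44, 20, 46, 34, 29, 36, 41]


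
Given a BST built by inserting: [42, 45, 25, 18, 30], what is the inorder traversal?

Tree insertion order: [42, 45, 25, 18, 30]
Tree (level-order array): [42, 25, 45, 18, 30]
Inorder traversal: [18, 25, 30, 42, 45]


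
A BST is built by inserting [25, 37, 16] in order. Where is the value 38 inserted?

Starting tree (level order): [25, 16, 37]
Insertion path: 25 -> 37
Result: insert 38 as right child of 37
Final tree (level order): [25, 16, 37, None, None, None, 38]


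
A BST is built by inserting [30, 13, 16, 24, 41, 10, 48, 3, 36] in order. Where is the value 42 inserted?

Starting tree (level order): [30, 13, 41, 10, 16, 36, 48, 3, None, None, 24]
Insertion path: 30 -> 41 -> 48
Result: insert 42 as left child of 48
Final tree (level order): [30, 13, 41, 10, 16, 36, 48, 3, None, None, 24, None, None, 42]


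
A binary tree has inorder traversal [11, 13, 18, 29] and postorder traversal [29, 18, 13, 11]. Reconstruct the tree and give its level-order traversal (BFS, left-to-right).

Inorder:   [11, 13, 18, 29]
Postorder: [29, 18, 13, 11]
Algorithm: postorder visits root last, so walk postorder right-to-left;
each value is the root of the current inorder slice — split it at that
value, recurse on the right subtree first, then the left.
Recursive splits:
  root=11; inorder splits into left=[], right=[13, 18, 29]
  root=13; inorder splits into left=[], right=[18, 29]
  root=18; inorder splits into left=[], right=[29]
  root=29; inorder splits into left=[], right=[]
Reconstructed level-order: [11, 13, 18, 29]


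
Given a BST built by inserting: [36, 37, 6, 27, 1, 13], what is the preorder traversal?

Tree insertion order: [36, 37, 6, 27, 1, 13]
Tree (level-order array): [36, 6, 37, 1, 27, None, None, None, None, 13]
Preorder traversal: [36, 6, 1, 27, 13, 37]


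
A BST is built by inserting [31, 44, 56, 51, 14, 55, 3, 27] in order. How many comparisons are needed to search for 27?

Search path for 27: 31 -> 14 -> 27
Found: True
Comparisons: 3


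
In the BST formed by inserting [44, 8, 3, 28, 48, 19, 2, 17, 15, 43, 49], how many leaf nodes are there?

Tree built from: [44, 8, 3, 28, 48, 19, 2, 17, 15, 43, 49]
Tree (level-order array): [44, 8, 48, 3, 28, None, 49, 2, None, 19, 43, None, None, None, None, 17, None, None, None, 15]
Rule: A leaf has 0 children.
Per-node child counts:
  node 44: 2 child(ren)
  node 8: 2 child(ren)
  node 3: 1 child(ren)
  node 2: 0 child(ren)
  node 28: 2 child(ren)
  node 19: 1 child(ren)
  node 17: 1 child(ren)
  node 15: 0 child(ren)
  node 43: 0 child(ren)
  node 48: 1 child(ren)
  node 49: 0 child(ren)
Matching nodes: [2, 15, 43, 49]
Count of leaf nodes: 4


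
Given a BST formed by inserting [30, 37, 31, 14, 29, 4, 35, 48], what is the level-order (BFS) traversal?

Tree insertion order: [30, 37, 31, 14, 29, 4, 35, 48]
Tree (level-order array): [30, 14, 37, 4, 29, 31, 48, None, None, None, None, None, 35]
BFS from the root, enqueuing left then right child of each popped node:
  queue [30] -> pop 30, enqueue [14, 37], visited so far: [30]
  queue [14, 37] -> pop 14, enqueue [4, 29], visited so far: [30, 14]
  queue [37, 4, 29] -> pop 37, enqueue [31, 48], visited so far: [30, 14, 37]
  queue [4, 29, 31, 48] -> pop 4, enqueue [none], visited so far: [30, 14, 37, 4]
  queue [29, 31, 48] -> pop 29, enqueue [none], visited so far: [30, 14, 37, 4, 29]
  queue [31, 48] -> pop 31, enqueue [35], visited so far: [30, 14, 37, 4, 29, 31]
  queue [48, 35] -> pop 48, enqueue [none], visited so far: [30, 14, 37, 4, 29, 31, 48]
  queue [35] -> pop 35, enqueue [none], visited so far: [30, 14, 37, 4, 29, 31, 48, 35]
Result: [30, 14, 37, 4, 29, 31, 48, 35]


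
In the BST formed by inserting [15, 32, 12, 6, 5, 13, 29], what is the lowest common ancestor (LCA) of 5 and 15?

Tree insertion order: [15, 32, 12, 6, 5, 13, 29]
Tree (level-order array): [15, 12, 32, 6, 13, 29, None, 5]
In a BST, the LCA of p=5, q=15 is the first node v on the
root-to-leaf path with p <= v <= q (go left if both < v, right if both > v).
Walk from root:
  at 15: 5 <= 15 <= 15, this is the LCA
LCA = 15


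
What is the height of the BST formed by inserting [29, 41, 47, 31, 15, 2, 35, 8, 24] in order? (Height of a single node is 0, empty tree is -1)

Insertion order: [29, 41, 47, 31, 15, 2, 35, 8, 24]
Tree (level-order array): [29, 15, 41, 2, 24, 31, 47, None, 8, None, None, None, 35]
Compute height bottom-up (empty subtree = -1):
  height(8) = 1 + max(-1, -1) = 0
  height(2) = 1 + max(-1, 0) = 1
  height(24) = 1 + max(-1, -1) = 0
  height(15) = 1 + max(1, 0) = 2
  height(35) = 1 + max(-1, -1) = 0
  height(31) = 1 + max(-1, 0) = 1
  height(47) = 1 + max(-1, -1) = 0
  height(41) = 1 + max(1, 0) = 2
  height(29) = 1 + max(2, 2) = 3
Height = 3


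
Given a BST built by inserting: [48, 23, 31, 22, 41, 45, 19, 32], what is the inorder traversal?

Tree insertion order: [48, 23, 31, 22, 41, 45, 19, 32]
Tree (level-order array): [48, 23, None, 22, 31, 19, None, None, 41, None, None, 32, 45]
Inorder traversal: [19, 22, 23, 31, 32, 41, 45, 48]


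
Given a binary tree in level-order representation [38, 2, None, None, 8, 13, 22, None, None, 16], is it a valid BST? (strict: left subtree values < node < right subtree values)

Level-order array: [38, 2, None, None, 8, 13, 22, None, None, 16]
Validate using subtree bounds (lo, hi): at each node, require lo < value < hi,
then recurse left with hi=value and right with lo=value.
Preorder trace (stopping at first violation):
  at node 38 with bounds (-inf, +inf): OK
  at node 2 with bounds (-inf, 38): OK
  at node 8 with bounds (2, 38): OK
  at node 13 with bounds (2, 8): VIOLATION
Node 13 violates its bound: not (2 < 13 < 8).
Result: Not a valid BST


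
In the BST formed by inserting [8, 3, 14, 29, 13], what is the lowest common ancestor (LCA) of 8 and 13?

Tree insertion order: [8, 3, 14, 29, 13]
Tree (level-order array): [8, 3, 14, None, None, 13, 29]
In a BST, the LCA of p=8, q=13 is the first node v on the
root-to-leaf path with p <= v <= q (go left if both < v, right if both > v).
Walk from root:
  at 8: 8 <= 8 <= 13, this is the LCA
LCA = 8


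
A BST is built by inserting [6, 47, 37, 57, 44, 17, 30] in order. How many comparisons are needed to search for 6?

Search path for 6: 6
Found: True
Comparisons: 1


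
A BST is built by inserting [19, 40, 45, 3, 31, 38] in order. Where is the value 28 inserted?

Starting tree (level order): [19, 3, 40, None, None, 31, 45, None, 38]
Insertion path: 19 -> 40 -> 31
Result: insert 28 as left child of 31
Final tree (level order): [19, 3, 40, None, None, 31, 45, 28, 38]


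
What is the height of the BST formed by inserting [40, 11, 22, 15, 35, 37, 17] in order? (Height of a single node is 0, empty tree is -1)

Insertion order: [40, 11, 22, 15, 35, 37, 17]
Tree (level-order array): [40, 11, None, None, 22, 15, 35, None, 17, None, 37]
Compute height bottom-up (empty subtree = -1):
  height(17) = 1 + max(-1, -1) = 0
  height(15) = 1 + max(-1, 0) = 1
  height(37) = 1 + max(-1, -1) = 0
  height(35) = 1 + max(-1, 0) = 1
  height(22) = 1 + max(1, 1) = 2
  height(11) = 1 + max(-1, 2) = 3
  height(40) = 1 + max(3, -1) = 4
Height = 4


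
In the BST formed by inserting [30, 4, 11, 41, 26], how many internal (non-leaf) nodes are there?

Tree built from: [30, 4, 11, 41, 26]
Tree (level-order array): [30, 4, 41, None, 11, None, None, None, 26]
Rule: An internal node has at least one child.
Per-node child counts:
  node 30: 2 child(ren)
  node 4: 1 child(ren)
  node 11: 1 child(ren)
  node 26: 0 child(ren)
  node 41: 0 child(ren)
Matching nodes: [30, 4, 11]
Count of internal (non-leaf) nodes: 3


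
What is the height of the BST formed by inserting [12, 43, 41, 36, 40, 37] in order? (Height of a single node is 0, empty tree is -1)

Insertion order: [12, 43, 41, 36, 40, 37]
Tree (level-order array): [12, None, 43, 41, None, 36, None, None, 40, 37]
Compute height bottom-up (empty subtree = -1):
  height(37) = 1 + max(-1, -1) = 0
  height(40) = 1 + max(0, -1) = 1
  height(36) = 1 + max(-1, 1) = 2
  height(41) = 1 + max(2, -1) = 3
  height(43) = 1 + max(3, -1) = 4
  height(12) = 1 + max(-1, 4) = 5
Height = 5


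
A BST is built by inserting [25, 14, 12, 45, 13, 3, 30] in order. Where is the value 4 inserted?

Starting tree (level order): [25, 14, 45, 12, None, 30, None, 3, 13]
Insertion path: 25 -> 14 -> 12 -> 3
Result: insert 4 as right child of 3
Final tree (level order): [25, 14, 45, 12, None, 30, None, 3, 13, None, None, None, 4]


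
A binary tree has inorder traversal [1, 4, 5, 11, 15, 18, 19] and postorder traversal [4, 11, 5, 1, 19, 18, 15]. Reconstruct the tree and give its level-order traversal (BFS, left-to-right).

Inorder:   [1, 4, 5, 11, 15, 18, 19]
Postorder: [4, 11, 5, 1, 19, 18, 15]
Algorithm: postorder visits root last, so walk postorder right-to-left;
each value is the root of the current inorder slice — split it at that
value, recurse on the right subtree first, then the left.
Recursive splits:
  root=15; inorder splits into left=[1, 4, 5, 11], right=[18, 19]
  root=18; inorder splits into left=[], right=[19]
  root=19; inorder splits into left=[], right=[]
  root=1; inorder splits into left=[], right=[4, 5, 11]
  root=5; inorder splits into left=[4], right=[11]
  root=11; inorder splits into left=[], right=[]
  root=4; inorder splits into left=[], right=[]
Reconstructed level-order: [15, 1, 18, 5, 19, 4, 11]


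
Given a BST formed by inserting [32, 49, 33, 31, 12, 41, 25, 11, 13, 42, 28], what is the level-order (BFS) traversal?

Tree insertion order: [32, 49, 33, 31, 12, 41, 25, 11, 13, 42, 28]
Tree (level-order array): [32, 31, 49, 12, None, 33, None, 11, 25, None, 41, None, None, 13, 28, None, 42]
BFS from the root, enqueuing left then right child of each popped node:
  queue [32] -> pop 32, enqueue [31, 49], visited so far: [32]
  queue [31, 49] -> pop 31, enqueue [12], visited so far: [32, 31]
  queue [49, 12] -> pop 49, enqueue [33], visited so far: [32, 31, 49]
  queue [12, 33] -> pop 12, enqueue [11, 25], visited so far: [32, 31, 49, 12]
  queue [33, 11, 25] -> pop 33, enqueue [41], visited so far: [32, 31, 49, 12, 33]
  queue [11, 25, 41] -> pop 11, enqueue [none], visited so far: [32, 31, 49, 12, 33, 11]
  queue [25, 41] -> pop 25, enqueue [13, 28], visited so far: [32, 31, 49, 12, 33, 11, 25]
  queue [41, 13, 28] -> pop 41, enqueue [42], visited so far: [32, 31, 49, 12, 33, 11, 25, 41]
  queue [13, 28, 42] -> pop 13, enqueue [none], visited so far: [32, 31, 49, 12, 33, 11, 25, 41, 13]
  queue [28, 42] -> pop 28, enqueue [none], visited so far: [32, 31, 49, 12, 33, 11, 25, 41, 13, 28]
  queue [42] -> pop 42, enqueue [none], visited so far: [32, 31, 49, 12, 33, 11, 25, 41, 13, 28, 42]
Result: [32, 31, 49, 12, 33, 11, 25, 41, 13, 28, 42]


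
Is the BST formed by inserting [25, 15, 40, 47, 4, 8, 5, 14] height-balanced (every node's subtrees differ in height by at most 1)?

Tree (level-order array): [25, 15, 40, 4, None, None, 47, None, 8, None, None, 5, 14]
Definition: a tree is height-balanced if, at every node, |h(left) - h(right)| <= 1 (empty subtree has height -1).
Bottom-up per-node check:
  node 5: h_left=-1, h_right=-1, diff=0 [OK], height=0
  node 14: h_left=-1, h_right=-1, diff=0 [OK], height=0
  node 8: h_left=0, h_right=0, diff=0 [OK], height=1
  node 4: h_left=-1, h_right=1, diff=2 [FAIL (|-1-1|=2 > 1)], height=2
  node 15: h_left=2, h_right=-1, diff=3 [FAIL (|2--1|=3 > 1)], height=3
  node 47: h_left=-1, h_right=-1, diff=0 [OK], height=0
  node 40: h_left=-1, h_right=0, diff=1 [OK], height=1
  node 25: h_left=3, h_right=1, diff=2 [FAIL (|3-1|=2 > 1)], height=4
Node 4 violates the condition: |-1 - 1| = 2 > 1.
Result: Not balanced


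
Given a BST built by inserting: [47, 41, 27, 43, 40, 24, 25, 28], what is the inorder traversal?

Tree insertion order: [47, 41, 27, 43, 40, 24, 25, 28]
Tree (level-order array): [47, 41, None, 27, 43, 24, 40, None, None, None, 25, 28]
Inorder traversal: [24, 25, 27, 28, 40, 41, 43, 47]


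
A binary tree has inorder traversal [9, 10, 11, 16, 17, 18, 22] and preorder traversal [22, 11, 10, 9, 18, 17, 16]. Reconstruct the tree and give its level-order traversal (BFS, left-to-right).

Inorder:  [9, 10, 11, 16, 17, 18, 22]
Preorder: [22, 11, 10, 9, 18, 17, 16]
Algorithm: preorder visits root first, so consume preorder in order;
for each root, split the current inorder slice at that value into
left-subtree inorder and right-subtree inorder, then recurse.
Recursive splits:
  root=22; inorder splits into left=[9, 10, 11, 16, 17, 18], right=[]
  root=11; inorder splits into left=[9, 10], right=[16, 17, 18]
  root=10; inorder splits into left=[9], right=[]
  root=9; inorder splits into left=[], right=[]
  root=18; inorder splits into left=[16, 17], right=[]
  root=17; inorder splits into left=[16], right=[]
  root=16; inorder splits into left=[], right=[]
Reconstructed level-order: [22, 11, 10, 18, 9, 17, 16]


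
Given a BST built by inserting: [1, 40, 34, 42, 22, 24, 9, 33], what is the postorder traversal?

Tree insertion order: [1, 40, 34, 42, 22, 24, 9, 33]
Tree (level-order array): [1, None, 40, 34, 42, 22, None, None, None, 9, 24, None, None, None, 33]
Postorder traversal: [9, 33, 24, 22, 34, 42, 40, 1]


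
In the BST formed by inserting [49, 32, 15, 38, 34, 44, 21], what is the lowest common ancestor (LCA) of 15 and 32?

Tree insertion order: [49, 32, 15, 38, 34, 44, 21]
Tree (level-order array): [49, 32, None, 15, 38, None, 21, 34, 44]
In a BST, the LCA of p=15, q=32 is the first node v on the
root-to-leaf path with p <= v <= q (go left if both < v, right if both > v).
Walk from root:
  at 49: both 15 and 32 < 49, go left
  at 32: 15 <= 32 <= 32, this is the LCA
LCA = 32


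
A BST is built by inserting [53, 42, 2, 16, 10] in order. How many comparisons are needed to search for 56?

Search path for 56: 53
Found: False
Comparisons: 1


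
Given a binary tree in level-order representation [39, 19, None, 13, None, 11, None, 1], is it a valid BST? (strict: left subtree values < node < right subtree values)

Level-order array: [39, 19, None, 13, None, 11, None, 1]
Validate using subtree bounds (lo, hi): at each node, require lo < value < hi,
then recurse left with hi=value and right with lo=value.
Preorder trace (stopping at first violation):
  at node 39 with bounds (-inf, +inf): OK
  at node 19 with bounds (-inf, 39): OK
  at node 13 with bounds (-inf, 19): OK
  at node 11 with bounds (-inf, 13): OK
  at node 1 with bounds (-inf, 11): OK
No violation found at any node.
Result: Valid BST


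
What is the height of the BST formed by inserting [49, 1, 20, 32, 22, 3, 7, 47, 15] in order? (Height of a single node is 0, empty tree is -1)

Insertion order: [49, 1, 20, 32, 22, 3, 7, 47, 15]
Tree (level-order array): [49, 1, None, None, 20, 3, 32, None, 7, 22, 47, None, 15]
Compute height bottom-up (empty subtree = -1):
  height(15) = 1 + max(-1, -1) = 0
  height(7) = 1 + max(-1, 0) = 1
  height(3) = 1 + max(-1, 1) = 2
  height(22) = 1 + max(-1, -1) = 0
  height(47) = 1 + max(-1, -1) = 0
  height(32) = 1 + max(0, 0) = 1
  height(20) = 1 + max(2, 1) = 3
  height(1) = 1 + max(-1, 3) = 4
  height(49) = 1 + max(4, -1) = 5
Height = 5


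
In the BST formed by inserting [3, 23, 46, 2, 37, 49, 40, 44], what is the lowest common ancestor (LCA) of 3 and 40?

Tree insertion order: [3, 23, 46, 2, 37, 49, 40, 44]
Tree (level-order array): [3, 2, 23, None, None, None, 46, 37, 49, None, 40, None, None, None, 44]
In a BST, the LCA of p=3, q=40 is the first node v on the
root-to-leaf path with p <= v <= q (go left if both < v, right if both > v).
Walk from root:
  at 3: 3 <= 3 <= 40, this is the LCA
LCA = 3
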